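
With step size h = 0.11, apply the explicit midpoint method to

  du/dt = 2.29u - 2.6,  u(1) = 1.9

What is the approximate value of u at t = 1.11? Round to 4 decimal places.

Midpoint: k1 = f(t_n, u_n); k2 = f(t_n + h/2, u_n + (h/2)·k1); u_{n+1} = u_n + h·k2.
t=1.000000, u=1.900000:
  k1 = f(1.000000, 1.900000) = 1.751000
  k2 = f(1.055000, 1.996305) = 1.971538
  u ← 1.900000 + 0.11·1.971538 = 2.116869
u(1.11) ≈ 2.1169

2.1169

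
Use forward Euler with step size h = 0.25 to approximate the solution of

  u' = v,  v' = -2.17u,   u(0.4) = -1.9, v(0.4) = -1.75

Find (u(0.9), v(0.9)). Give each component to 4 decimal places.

-2.5173, 0.5488

Euler on (u,v): u_{n+1} = u_n + h·u', v_{n+1} = v_n + h·v'.
0.400000: (-1.900000, -1.750000); f=(-1.750000, 4.123000) → (-2.337500, -0.719250)
0.650000: (-2.337500, -0.719250); f=(-0.719250, 5.072375) → (-2.517313, 0.548844)
(u(0.9), v(0.9)) ≈ (-2.5173, 0.5488)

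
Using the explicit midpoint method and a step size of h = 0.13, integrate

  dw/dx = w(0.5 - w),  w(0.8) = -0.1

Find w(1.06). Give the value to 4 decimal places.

-0.1171

Midpoint: k1 = f(x_n, w_n); k2 = f(x_n + h/2, w_n + (h/2)·k1); w_{n+1} = w_n + h·k2.
x=0.800000, w=-0.100000:
  k1 = f(0.800000, -0.100000) = -0.060000
  k2 = f(0.865000, -0.103900) = -0.062745
  w ← -0.100000 + 0.13·(-0.062745) = -0.108157
x=0.930000, w=-0.108157:
  k1 = f(0.930000, -0.108157) = -0.065776
  k2 = f(0.995000, -0.112432) = -0.068857
  w ← -0.108157 + 0.13·(-0.068857) = -0.117108
w(1.06) ≈ -0.1171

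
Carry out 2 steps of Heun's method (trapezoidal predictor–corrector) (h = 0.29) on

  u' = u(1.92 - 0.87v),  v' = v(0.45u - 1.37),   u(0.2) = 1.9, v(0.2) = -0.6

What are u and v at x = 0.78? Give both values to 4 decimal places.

Heun on (u,v): k1 = f(x_n, state_n); k2 = f(x_n + h, state_n + h·k1); state_{n+1} = state_n + (h/2)·(k1 + k2).
0.200000: (1.900000, -0.600000)
  k1 = (4.639800, 0.309000)
  predictor → (3.245542, -0.510390)
  k2 = (7.672589, -0.046187)
  → (3.685296, -0.561892)
0.490000: (3.685296, -0.561892)
  k1 = (8.877312, -0.162040)
  predictor → (6.259717, -0.608884)
  k2 = (15.334610, -0.880977)
  → (7.196025, -0.713130)
(u(0.78), v(0.78)) ≈ (7.1960, -0.7131)

7.1960, -0.7131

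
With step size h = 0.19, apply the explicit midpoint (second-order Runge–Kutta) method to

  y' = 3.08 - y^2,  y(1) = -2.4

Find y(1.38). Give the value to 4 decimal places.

Midpoint: k1 = f(s_n, y_n); k2 = f(s_n + h/2, y_n + (h/2)·k1); y_{n+1} = y_n + h·k2.
s=1.000000, y=-2.400000:
  k1 = f(1.000000, -2.400000) = -2.680000
  k2 = f(1.095000, -2.654600) = -3.966901
  y ← -2.400000 + 0.19·(-3.966901) = -3.153711
s=1.190000, y=-3.153711:
  k1 = f(1.190000, -3.153711) = -6.865894
  k2 = f(1.285000, -3.805971) = -11.405417
  y ← -3.153711 + 0.19·(-11.405417) = -5.320740
y(1.38) ≈ -5.3207

-5.3207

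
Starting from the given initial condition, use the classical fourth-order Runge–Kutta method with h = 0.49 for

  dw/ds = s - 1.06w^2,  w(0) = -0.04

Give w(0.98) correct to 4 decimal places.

RK4: k1 = f(s_n, w_n); k2 = f(s_n + h/2, w_n + (h/2)·k1); k3 = f(s_n + h/2, w_n + (h/2)·k2); k4 = f(s_n + h, w_n + h·k3); w_{n+1} = w_n + (h/6)·(k1 + 2k2 + 2k3 + k4).
s=0.000000, w=-0.040000:
  k1 = f(0.000000, -0.040000) = -0.001696
  k2 = f(0.245000, -0.040416) = 0.243269
  k3 = f(0.245000, 0.019601) = 0.244593
  k4 = f(0.490000, 0.079850) = 0.483241
  w ← -0.040000 + (0.49/6)·(k1 + 2k2 + 2k3 + k4) = 0.079010
s=0.490000, w=0.079010:
  k1 = f(0.490000, 0.079010) = 0.483383
  k2 = f(0.735000, 0.197439) = 0.693679
  k3 = f(0.735000, 0.248962) = 0.669299
  k4 = f(0.980000, 0.406967) = 0.804441
  w ← 0.079010 + (0.49/6)·(k1 + 2k2 + 2k3 + k4) = 0.406802
w(0.98) ≈ 0.4068

0.4068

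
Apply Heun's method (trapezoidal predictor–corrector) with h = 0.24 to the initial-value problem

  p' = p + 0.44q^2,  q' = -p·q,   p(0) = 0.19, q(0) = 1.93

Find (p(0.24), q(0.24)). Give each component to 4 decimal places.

Heun on (p,q): k1 = f(t_n, state_n); k2 = f(t_n + h, state_n + h·k1); state_{n+1} = state_n + (h/2)·(k1 + k2).
0.000000: (0.190000, 1.930000)
  k1 = (1.828956, -0.366700)
  predictor → (0.628949, 1.841992)
  k2 = (2.121841, -1.158520)
  → (0.664096, 1.746974)
(p(0.24), q(0.24)) ≈ (0.6641, 1.7470)

0.6641, 1.7470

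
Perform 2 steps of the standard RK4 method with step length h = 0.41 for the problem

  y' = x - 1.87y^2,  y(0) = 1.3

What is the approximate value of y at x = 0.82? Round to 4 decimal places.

0.6297

RK4: k1 = f(x_n, y_n); k2 = f(x_n + h/2, y_n + (h/2)·k1); k3 = f(x_n + h/2, y_n + (h/2)·k2); k4 = f(x_n + h, y_n + h·k3); y_{n+1} = y_n + (h/6)·(k1 + 2k2 + 2k3 + k4).
x=0.000000, y=1.300000:
  k1 = f(0.000000, 1.300000) = -3.160300
  k2 = f(0.205000, 0.652139) = -0.590282
  k3 = f(0.205000, 1.178992) = -2.394342
  k4 = f(0.410000, 0.318320) = 0.220518
  y ← 1.300000 + (0.41/6)·(k1 + 2k2 + 2k3 + k4) = 0.691216
x=0.410000, y=0.691216:
  k1 = f(0.410000, 0.691216) = -0.483448
  k2 = f(0.615000, 0.592109) = -0.040610
  k3 = f(0.615000, 0.682891) = -0.257057
  k4 = f(0.820000, 0.585823) = 0.178237
  y ← 0.691216 + (0.41/6)·(k1 + 2k2 + 2k3 + k4) = 0.629679
y(0.82) ≈ 0.6297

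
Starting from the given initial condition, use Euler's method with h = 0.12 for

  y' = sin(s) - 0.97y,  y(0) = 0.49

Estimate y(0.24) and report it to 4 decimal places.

0.3969

Euler: y_{n+1} = y_n + h·f(s_n, y_n).
s=0.000000, y=0.490000: f=-0.475300 → y ← 0.490000 + 0.12·(-0.475300) = 0.432964
s=0.120000, y=0.432964: f=-0.300263 → y ← 0.432964 + 0.12·(-0.300263) = 0.396932
y(0.24) ≈ 0.3969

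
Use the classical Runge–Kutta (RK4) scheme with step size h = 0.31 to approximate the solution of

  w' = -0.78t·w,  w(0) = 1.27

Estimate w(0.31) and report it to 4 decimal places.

RK4: k1 = f(t_n, w_n); k2 = f(t_n + h/2, w_n + (h/2)·k1); k3 = f(t_n + h/2, w_n + (h/2)·k2); k4 = f(t_n + h, w_n + h·k3); w_{n+1} = w_n + (h/6)·(k1 + 2k2 + 2k3 + k4).
t=0.000000, w=1.270000:
  k1 = f(0.000000, 1.270000) = 0.000000
  k2 = f(0.155000, 1.270000) = -0.153543
  k3 = f(0.155000, 1.246201) = -0.150666
  k4 = f(0.310000, 1.223294) = -0.295792
  w ← 1.270000 + (0.31/6)·(k1 + 2k2 + 2k3 + k4) = 1.223282
w(0.31) ≈ 1.2233

1.2233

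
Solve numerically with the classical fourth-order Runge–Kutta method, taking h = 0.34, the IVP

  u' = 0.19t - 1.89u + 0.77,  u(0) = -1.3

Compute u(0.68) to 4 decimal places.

-0.0364

RK4: k1 = f(t_n, u_n); k2 = f(t_n + h/2, u_n + (h/2)·k1); k3 = f(t_n + h/2, u_n + (h/2)·k2); k4 = f(t_n + h, u_n + h·k3); u_{n+1} = u_n + (h/6)·(k1 + 2k2 + 2k3 + k4).
t=0.000000, u=-1.300000:
  k1 = f(0.000000, -1.300000) = 3.227000
  k2 = f(0.170000, -0.751410) = 2.222465
  k3 = f(0.170000, -0.922181) = 2.545222
  k4 = f(0.340000, -0.434625) = 1.656040
  u ← -1.300000 + (0.34/6)·(k1 + 2k2 + 2k3 + k4) = -0.482957
t=0.340000, u=-0.482957:
  k1 = f(0.340000, -0.482957) = 1.747388
  k2 = f(0.510000, -0.185901) = 1.218252
  k3 = f(0.510000, -0.275854) = 1.388263
  k4 = f(0.680000, -0.010947) = 0.919890
  u ← -0.482957 + (0.34/6)·(k1 + 2k2 + 2k3 + k4) = -0.036406
u(0.68) ≈ -0.0364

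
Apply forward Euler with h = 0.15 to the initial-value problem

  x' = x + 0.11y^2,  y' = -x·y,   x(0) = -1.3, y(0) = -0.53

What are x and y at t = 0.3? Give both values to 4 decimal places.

-1.7073, -0.7749

Euler on (x,y): x_{n+1} = x_n + h·x', y_{n+1} = y_n + h·y'.
0.000000: (-1.300000, -0.530000); f=(-1.269101, -0.689000) → (-1.490365, -0.633350)
0.150000: (-1.490365, -0.633350); f=(-1.446241, -0.943923) → (-1.707301, -0.774938)
(x(0.3), y(0.3)) ≈ (-1.7073, -0.7749)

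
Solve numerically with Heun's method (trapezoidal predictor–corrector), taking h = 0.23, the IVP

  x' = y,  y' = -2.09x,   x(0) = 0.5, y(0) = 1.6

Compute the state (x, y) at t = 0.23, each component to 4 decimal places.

0.8404, 1.2712

Heun on (x,y): k1 = f(t_n, state_n); k2 = f(t_n + h, state_n + h·k1); state_{n+1} = state_n + (h/2)·(k1 + k2).
0.000000: (0.500000, 1.600000)
  k1 = (1.600000, -1.045000)
  predictor → (0.868000, 1.359650)
  k2 = (1.359650, -1.814120)
  → (0.840360, 1.271201)
(x(0.23), y(0.23)) ≈ (0.8404, 1.2712)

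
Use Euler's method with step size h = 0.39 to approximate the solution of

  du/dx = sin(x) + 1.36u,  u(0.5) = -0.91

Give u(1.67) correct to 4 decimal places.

-1.9864

Euler: u_{n+1} = u_n + h·f(x_n, u_n).
x=0.500000, u=-0.910000: f=-0.758174 → u ← -0.910000 + 0.39·(-0.758174) = -1.205688
x=0.890000, u=-1.205688: f=-0.862664 → u ← -1.205688 + 0.39·(-0.862664) = -1.542127
x=1.280000, u=-1.542127: f=-1.139277 → u ← -1.542127 + 0.39·(-1.139277) = -1.986445
u(1.67) ≈ -1.9864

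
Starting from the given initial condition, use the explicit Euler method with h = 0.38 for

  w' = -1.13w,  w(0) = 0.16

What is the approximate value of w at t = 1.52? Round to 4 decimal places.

Euler: w_{n+1} = w_n + h·f(t_n, w_n).
t=0.000000, w=0.160000: f=-0.180800 → w ← 0.160000 + 0.38·(-0.180800) = 0.091296
t=0.380000, w=0.091296: f=-0.103164 → w ← 0.091296 + 0.38·(-0.103164) = 0.052093
t=0.760000, w=0.052093: f=-0.058866 → w ← 0.052093 + 0.38·(-0.058866) = 0.029725
t=1.140000, w=0.029725: f=-0.033589 → w ← 0.029725 + 0.38·(-0.033589) = 0.016961
w(1.52) ≈ 0.0170

0.0170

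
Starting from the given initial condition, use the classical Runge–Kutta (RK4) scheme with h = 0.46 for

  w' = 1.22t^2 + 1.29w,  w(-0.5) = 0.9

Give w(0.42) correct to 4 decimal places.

RK4: k1 = f(t_n, w_n); k2 = f(t_n + h/2, w_n + (h/2)·k1); k3 = f(t_n + h/2, w_n + (h/2)·k2); k4 = f(t_n + h, w_n + h·k3); w_{n+1} = w_n + (h/6)·(k1 + 2k2 + 2k3 + k4).
t=-0.500000, w=0.900000:
  k1 = f(-0.500000, 0.900000) = 1.466000
  k2 = f(-0.270000, 1.237180) = 1.684900
  k3 = f(-0.270000, 1.287527) = 1.749848
  k4 = f(-0.040000, 1.704930) = 2.201312
  w ← 0.900000 + (0.46/6)·(k1 + 2k2 + 2k3 + k4) = 1.707822
t=-0.040000, w=1.707822:
  k1 = f(-0.040000, 1.707822) = 2.205042
  k2 = f(0.190000, 2.214982) = 2.901368
  k3 = f(0.190000, 2.375137) = 3.107968
  k4 = f(0.420000, 3.137487) = 4.262567
  w ← 1.707822 + (0.46/6)·(k1 + 2k2 + 2k3 + k4) = 3.125104
w(0.42) ≈ 3.1251

3.1251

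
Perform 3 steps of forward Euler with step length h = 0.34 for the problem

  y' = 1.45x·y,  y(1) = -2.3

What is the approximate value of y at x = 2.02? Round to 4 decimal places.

Euler: y_{n+1} = y_n + h·f(x_n, y_n).
x=1.000000, y=-2.300000: f=-3.335000 → y ← -2.300000 + 0.34·(-3.335000) = -3.433900
x=1.340000, y=-3.433900: f=-6.672068 → y ← -3.433900 + 0.34·(-6.672068) = -5.702403
x=1.680000, y=-5.702403: f=-13.891054 → y ← -5.702403 + 0.34·(-13.891054) = -10.425361
y(2.02) ≈ -10.4254

-10.4254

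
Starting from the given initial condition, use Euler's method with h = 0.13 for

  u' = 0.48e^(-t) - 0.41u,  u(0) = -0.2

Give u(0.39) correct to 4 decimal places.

-0.0138

Euler: u_{n+1} = u_n + h·f(t_n, u_n).
t=0.000000, u=-0.200000: f=0.562000 → u ← -0.200000 + 0.13·0.562000 = -0.126940
t=0.130000, u=-0.126940: f=0.473531 → u ← -0.126940 + 0.13·0.473531 = -0.065381
t=0.260000, u=-0.065381: f=0.396911 → u ← -0.065381 + 0.13·0.396911 = -0.013783
u(0.39) ≈ -0.0138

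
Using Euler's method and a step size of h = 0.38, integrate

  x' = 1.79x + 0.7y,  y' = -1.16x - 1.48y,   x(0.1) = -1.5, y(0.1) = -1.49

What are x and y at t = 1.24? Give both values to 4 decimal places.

Euler on (x,y): x_{n+1} = x_n + h·x', y_{n+1} = y_n + h·y'.
0.100000: (-1.500000, -1.490000); f=(-3.728000, 3.945200) → (-2.916640, 0.009176)
0.480000: (-2.916640, 0.009176); f=(-5.214362, 3.369722) → (-4.898098, 1.289670)
0.860000: (-4.898098, 1.289670); f=(-7.864826, 3.773081) → (-7.886731, 2.723441)
(x(1.24), y(1.24)) ≈ (-7.8867, 2.7234)

-7.8867, 2.7234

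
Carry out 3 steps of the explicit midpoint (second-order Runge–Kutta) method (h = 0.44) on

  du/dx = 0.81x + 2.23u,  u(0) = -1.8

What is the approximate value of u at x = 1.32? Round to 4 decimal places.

-25.0907

Midpoint: k1 = f(x_n, u_n); k2 = f(x_n + h/2, u_n + (h/2)·k1); u_{n+1} = u_n + h·k2.
x=0.000000, u=-1.800000:
  k1 = f(0.000000, -1.800000) = -4.014000
  k2 = f(0.220000, -2.683080) = -5.805068
  u ← -1.800000 + 0.44·(-5.805068) = -4.354230
x=0.440000, u=-4.354230:
  k1 = f(0.440000, -4.354230) = -9.353533
  k2 = f(0.660000, -6.412007) = -13.764176
  u ← -4.354230 + 0.44·(-13.764176) = -10.410468
x=0.880000, u=-10.410468:
  k1 = f(0.880000, -10.410468) = -22.502543
  k2 = f(1.100000, -15.361027) = -33.364091
  u ← -10.410468 + 0.44·(-33.364091) = -25.090668
u(1.32) ≈ -25.0907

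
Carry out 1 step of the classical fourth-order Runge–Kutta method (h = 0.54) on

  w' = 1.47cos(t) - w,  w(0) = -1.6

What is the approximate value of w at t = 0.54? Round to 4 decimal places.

-0.3536

RK4: k1 = f(t_n, w_n); k2 = f(t_n + h/2, w_n + (h/2)·k1); k3 = f(t_n + h/2, w_n + (h/2)·k2); k4 = f(t_n + h, w_n + h·k3); w_{n+1} = w_n + (h/6)·(k1 + 2k2 + 2k3 + k4).
t=0.000000, w=-1.600000:
  k1 = f(0.000000, -1.600000) = 3.070000
  k2 = f(0.270000, -0.771100) = 2.187843
  k3 = f(0.270000, -1.009282) = 2.426026
  k4 = f(0.540000, -0.289946) = 1.550778
  w ← -1.600000 + (0.54/6)·(k1 + 2k2 + 2k3 + k4) = -0.353634
w(0.54) ≈ -0.3536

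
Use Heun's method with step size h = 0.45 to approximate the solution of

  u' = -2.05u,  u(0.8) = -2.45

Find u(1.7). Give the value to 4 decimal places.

-0.6199

Heun: k1 = f(t_n, u_n); k2 = f(t_n + h, u_n + h·k1); u_{n+1} = u_n + (h/2)·(k1 + k2).
t=0.800000, u=-2.450000:
  k1 = f(0.800000, -2.450000) = 5.022500
  k2 = f(1.250000, -0.189875) = 0.389244
  u ← -2.450000 + (0.45/2)·(5.022500 + 0.389244) = -1.232358
t=1.250000, u=-1.232358:
  k1 = f(1.250000, -1.232358) = 2.526333
  k2 = f(1.700000, -0.095508) = 0.195791
  u ← -1.232358 + (0.45/2)·(2.526333 + 0.195791) = -0.619880
u(1.7) ≈ -0.6199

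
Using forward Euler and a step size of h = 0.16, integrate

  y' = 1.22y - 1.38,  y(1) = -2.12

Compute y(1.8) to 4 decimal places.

-6.7982

Euler: y_{n+1} = y_n + h·f(t_n, y_n).
t=1.000000, y=-2.120000: f=-3.966400 → y ← -2.120000 + 0.16·(-3.966400) = -2.754624
t=1.160000, y=-2.754624: f=-4.740641 → y ← -2.754624 + 0.16·(-4.740641) = -3.513127
t=1.320000, y=-3.513127: f=-5.666014 → y ← -3.513127 + 0.16·(-5.666014) = -4.419689
t=1.480000, y=-4.419689: f=-6.772020 → y ← -4.419689 + 0.16·(-6.772020) = -5.503212
t=1.640000, y=-5.503212: f=-8.093919 → y ← -5.503212 + 0.16·(-8.093919) = -6.798239
y(1.8) ≈ -6.7982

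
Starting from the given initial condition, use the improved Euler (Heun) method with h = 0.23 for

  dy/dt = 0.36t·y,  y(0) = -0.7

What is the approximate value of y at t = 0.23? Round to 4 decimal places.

-0.7067

Heun: k1 = f(t_n, y_n); k2 = f(t_n + h, y_n + h·k1); y_{n+1} = y_n + (h/2)·(k1 + k2).
t=0.000000, y=-0.700000:
  k1 = f(0.000000, -0.700000) = 0.000000
  k2 = f(0.230000, -0.700000) = -0.057960
  y ← -0.700000 + (0.23/2)·(0.000000 + (-0.057960)) = -0.706665
y(0.23) ≈ -0.7067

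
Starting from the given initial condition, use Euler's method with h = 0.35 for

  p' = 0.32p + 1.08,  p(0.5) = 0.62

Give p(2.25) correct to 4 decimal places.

Euler: p_{n+1} = p_n + h·f(t_n, p_n).
t=0.500000, p=0.620000: f=1.278400 → p ← 0.620000 + 0.35·1.278400 = 1.067440
t=0.850000, p=1.067440: f=1.421581 → p ← 1.067440 + 0.35·1.421581 = 1.564993
t=1.200000, p=1.564993: f=1.580798 → p ← 1.564993 + 0.35·1.580798 = 2.118273
t=1.550000, p=2.118273: f=1.757847 → p ← 2.118273 + 0.35·1.757847 = 2.733519
t=1.900000, p=2.733519: f=1.954726 → p ← 2.733519 + 0.35·1.954726 = 3.417673
p(2.25) ≈ 3.4177

3.4177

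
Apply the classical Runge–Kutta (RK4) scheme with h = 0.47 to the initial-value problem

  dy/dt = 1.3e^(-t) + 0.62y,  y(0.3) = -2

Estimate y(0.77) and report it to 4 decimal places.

RK4: k1 = f(t_n, y_n); k2 = f(t_n + h/2, y_n + (h/2)·k1); k3 = f(t_n + h/2, y_n + (h/2)·k2); k4 = f(t_n + h, y_n + h·k3); y_{n+1} = y_n + (h/6)·(k1 + 2k2 + 2k3 + k4).
t=0.300000, y=-2.000000:
  k1 = f(0.300000, -2.000000) = -0.276936
  k2 = f(0.535000, -2.065080) = -0.518980
  k3 = f(0.535000, -2.121960) = -0.554245
  k4 = f(0.770000, -2.260495) = -0.799590
  y ← -2.000000 + (0.47/6)·(k1 + 2k2 + 2k3 + k4) = -2.252466
y(0.77) ≈ -2.2525

-2.2525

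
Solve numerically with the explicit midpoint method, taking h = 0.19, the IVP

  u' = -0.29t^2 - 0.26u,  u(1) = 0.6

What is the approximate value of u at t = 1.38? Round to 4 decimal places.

0.3929

Midpoint: k1 = f(t_n, u_n); k2 = f(t_n + h/2, u_n + (h/2)·k1); u_{n+1} = u_n + h·k2.
t=1.000000, u=0.600000:
  k1 = f(1.000000, 0.600000) = -0.446000
  k2 = f(1.095000, 0.557630) = -0.492701
  u ← 0.600000 + 0.19·(-0.492701) = 0.506387
t=1.190000, u=0.506387:
  k1 = f(1.190000, 0.506387) = -0.542330
  k2 = f(1.285000, 0.454865) = -0.597120
  u ← 0.506387 + 0.19·(-0.597120) = 0.392934
u(1.38) ≈ 0.3929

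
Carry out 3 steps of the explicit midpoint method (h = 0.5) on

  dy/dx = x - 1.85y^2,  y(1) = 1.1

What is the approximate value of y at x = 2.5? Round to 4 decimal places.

Midpoint: k1 = f(x_n, y_n); k2 = f(x_n + h/2, y_n + (h/2)·k1); y_{n+1} = y_n + h·k2.
x=1.000000, y=1.100000:
  k1 = f(1.000000, 1.100000) = -1.238500
  k2 = f(1.250000, 0.790375) = 0.094319
  y ← 1.100000 + 0.5·0.094319 = 1.147159
x=1.500000, y=1.147159:
  k1 = f(1.500000, 1.147159) = -0.934553
  k2 = f(1.750000, 0.913521) = 0.206136
  y ← 1.147159 + 0.5·0.206136 = 1.250228
x=2.000000, y=1.250228:
  k1 = f(2.000000, 1.250228) = -0.891678
  k2 = f(2.250000, 1.027308) = 0.297580
  y ← 1.250228 + 0.5·0.297580 = 1.399018
y(2.5) ≈ 1.3990

1.3990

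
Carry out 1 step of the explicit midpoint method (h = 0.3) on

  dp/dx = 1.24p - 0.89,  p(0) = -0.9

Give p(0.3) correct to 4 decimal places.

Midpoint: k1 = f(x_n, p_n); k2 = f(x_n + h/2, p_n + (h/2)·k1); p_{n+1} = p_n + h·k2.
x=0.000000, p=-0.900000:
  k1 = f(0.000000, -0.900000) = -2.006000
  k2 = f(0.150000, -1.200900) = -2.379116
  p ← -0.900000 + 0.3·(-2.379116) = -1.613735
p(0.3) ≈ -1.6137

-1.6137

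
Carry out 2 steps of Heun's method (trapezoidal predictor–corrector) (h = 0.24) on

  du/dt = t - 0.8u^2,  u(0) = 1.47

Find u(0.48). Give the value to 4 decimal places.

1.0454

Heun: k1 = f(t_n, u_n); k2 = f(t_n + h, u_n + h·k1); u_{n+1} = u_n + (h/2)·(k1 + k2).
t=0.000000, u=1.470000:
  k1 = f(0.000000, 1.470000) = -1.728720
  k2 = f(0.240000, 1.055107) = -0.650601
  u ← 1.470000 + (0.24/2)·(-1.728720 + (-0.650601)) = 1.184481
t=0.240000, u=1.184481:
  k1 = f(0.240000, 1.184481) = -0.882397
  k2 = f(0.480000, 0.972706) = -0.276926
  u ← 1.184481 + (0.24/2)·(-0.882397 + (-0.276926)) = 1.045363
u(0.48) ≈ 1.0454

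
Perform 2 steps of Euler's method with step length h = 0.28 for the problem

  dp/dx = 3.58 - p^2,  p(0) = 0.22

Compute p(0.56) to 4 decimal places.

Euler: p_{n+1} = p_n + h·f(x_n, p_n).
x=0.000000, p=0.220000: f=3.531600 → p ← 0.220000 + 0.28·3.531600 = 1.208848
x=0.280000, p=1.208848: f=2.118687 → p ← 1.208848 + 0.28·2.118687 = 1.802080
p(0.56) ≈ 1.8021

1.8021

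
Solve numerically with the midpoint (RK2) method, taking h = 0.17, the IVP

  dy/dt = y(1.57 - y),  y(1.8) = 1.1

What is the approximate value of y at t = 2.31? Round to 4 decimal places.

Midpoint: k1 = f(t_n, y_n); k2 = f(t_n + h/2, y_n + (h/2)·k1); y_{n+1} = y_n + h·k2.
t=1.800000, y=1.100000:
  k1 = f(1.800000, 1.100000) = 0.517000
  k2 = f(1.885000, 1.143945) = 0.487383
  y ← 1.100000 + 0.17·0.487383 = 1.182855
t=1.970000, y=1.182855:
  k1 = f(1.970000, 1.182855) = 0.457936
  k2 = f(2.055000, 1.221780) = 0.425448
  y ← 1.182855 + 0.17·0.425448 = 1.255181
t=2.140000, y=1.255181:
  k1 = f(2.140000, 1.255181) = 0.395154
  k2 = f(2.225000, 1.288770) = 0.362441
  y ← 1.255181 + 0.17·0.362441 = 1.316796
y(2.31) ≈ 1.3168

1.3168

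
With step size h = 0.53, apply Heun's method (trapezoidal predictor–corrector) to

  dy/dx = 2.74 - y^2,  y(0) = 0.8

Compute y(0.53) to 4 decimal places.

Heun: k1 = f(x_n, y_n); k2 = f(x_n + h, y_n + h·k1); y_{n+1} = y_n + (h/2)·(k1 + k2).
x=0.000000, y=0.800000:
  k1 = f(0.000000, 0.800000) = 2.100000
  k2 = f(0.530000, 1.913000) = -0.919569
  y ← 0.800000 + (0.53/2)·(2.100000 + (-0.919569)) = 1.112814
y(0.53) ≈ 1.1128

1.1128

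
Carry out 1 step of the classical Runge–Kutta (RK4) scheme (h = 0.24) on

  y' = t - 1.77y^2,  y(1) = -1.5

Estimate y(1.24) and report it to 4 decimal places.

RK4: k1 = f(t_n, y_n); k2 = f(t_n + h/2, y_n + (h/2)·k1); k3 = f(t_n + h/2, y_n + (h/2)·k2); k4 = f(t_n + h, y_n + h·k3); y_{n+1} = y_n + (h/6)·(k1 + 2k2 + 2k3 + k4).
t=1.000000, y=-1.500000:
  k1 = f(1.000000, -1.500000) = -2.982500
  k2 = f(1.120000, -1.857900) = -4.989673
  k3 = f(1.120000, -2.098761) = -6.676490
  k4 = f(1.240000, -3.102358) = -15.795582
  y ← -1.500000 + (0.24/6)·(k1 + 2k2 + 2k3 + k4) = -3.184416
y(1.24) ≈ -3.1844

-3.1844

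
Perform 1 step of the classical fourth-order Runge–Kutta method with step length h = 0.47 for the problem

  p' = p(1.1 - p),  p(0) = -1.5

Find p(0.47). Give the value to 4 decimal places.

-12.8588

RK4: k1 = f(s_n, p_n); k2 = f(s_n + h/2, p_n + (h/2)·k1); k3 = f(s_n + h/2, p_n + (h/2)·k2); k4 = f(s_n + h, p_n + h·k3); p_{n+1} = p_n + (h/6)·(k1 + 2k2 + 2k3 + k4).
s=0.000000, p=-1.500000:
  k1 = f(0.000000, -1.500000) = -3.900000
  k2 = f(0.235000, -2.416500) = -8.497622
  k3 = f(0.235000, -3.496941) = -16.075233
  k4 = f(0.470000, -9.055360) = -91.960434
  p ← -1.500000 + (0.47/6)·(k1 + 2k2 + 2k3 + k4) = -12.858815
p(0.47) ≈ -12.8588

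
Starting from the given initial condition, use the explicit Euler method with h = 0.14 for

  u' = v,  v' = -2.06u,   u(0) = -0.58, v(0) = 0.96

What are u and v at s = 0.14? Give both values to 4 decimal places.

-0.4456, 1.1273

Euler on (u,v): u_{n+1} = u_n + h·u', v_{n+1} = v_n + h·v'.
0.000000: (-0.580000, 0.960000); f=(0.960000, 1.194800) → (-0.445600, 1.127272)
(u(0.14), v(0.14)) ≈ (-0.4456, 1.1273)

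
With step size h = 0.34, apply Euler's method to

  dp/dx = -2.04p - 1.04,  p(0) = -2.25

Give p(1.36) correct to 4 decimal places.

-0.5251

Euler: p_{n+1} = p_n + h·f(x_n, p_n).
x=0.000000, p=-2.250000: f=3.550000 → p ← -2.250000 + 0.34·3.550000 = -1.043000
x=0.340000, p=-1.043000: f=1.087720 → p ← -1.043000 + 0.34·1.087720 = -0.673175
x=0.680000, p=-0.673175: f=0.333277 → p ← -0.673175 + 0.34·0.333277 = -0.559861
x=1.020000, p=-0.559861: f=0.102116 → p ← -0.559861 + 0.34·0.102116 = -0.525141
p(1.36) ≈ -0.5251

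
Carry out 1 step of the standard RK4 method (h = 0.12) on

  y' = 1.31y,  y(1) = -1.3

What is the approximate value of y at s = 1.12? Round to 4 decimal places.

-1.5213

RK4: k1 = f(s_n, y_n); k2 = f(s_n + h/2, y_n + (h/2)·k1); k3 = f(s_n + h/2, y_n + (h/2)·k2); k4 = f(s_n + h, y_n + h·k3); y_{n+1} = y_n + (h/6)·(k1 + 2k2 + 2k3 + k4).
s=1.000000, y=-1.300000:
  k1 = f(1.000000, -1.300000) = -1.703000
  k2 = f(1.060000, -1.402180) = -1.836856
  k3 = f(1.060000, -1.410211) = -1.847377
  k4 = f(1.120000, -1.521685) = -1.993408
  y ← -1.300000 + (0.12/6)·(k1 + 2k2 + 2k3 + k4) = -1.521297
y(1.12) ≈ -1.5213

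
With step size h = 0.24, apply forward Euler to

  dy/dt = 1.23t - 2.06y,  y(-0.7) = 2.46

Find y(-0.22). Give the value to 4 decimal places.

0.3886

Euler: y_{n+1} = y_n + h·f(t_n, y_n).
t=-0.700000, y=2.460000: f=-5.928600 → y ← 2.460000 + 0.24·(-5.928600) = 1.037136
t=-0.460000, y=1.037136: f=-2.702300 → y ← 1.037136 + 0.24·(-2.702300) = 0.388584
y(-0.22) ≈ 0.3886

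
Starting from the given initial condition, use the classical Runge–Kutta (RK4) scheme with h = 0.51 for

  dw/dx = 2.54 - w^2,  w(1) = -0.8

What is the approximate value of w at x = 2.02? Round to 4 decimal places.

1.2419

RK4: k1 = f(x_n, w_n); k2 = f(x_n + h/2, w_n + (h/2)·k1); k3 = f(x_n + h/2, w_n + (h/2)·k2); k4 = f(x_n + h, w_n + h·k3); w_{n+1} = w_n + (h/6)·(k1 + 2k2 + 2k3 + k4).
x=1.000000, w=-0.800000:
  k1 = f(1.000000, -0.800000) = 1.900000
  k2 = f(1.255000, -0.315500) = 2.440460
  k3 = f(1.255000, -0.177683) = 2.508429
  k4 = f(1.510000, 0.479299) = 2.310273
  w ← -0.800000 + (0.51/6)·(k1 + 2k2 + 2k3 + k4) = 0.399184
x=1.510000, w=0.399184:
  k1 = f(1.510000, 0.399184) = 2.380652
  k2 = f(1.765000, 1.006250) = 1.527460
  k3 = f(1.765000, 0.788687) = 1.917974
  k4 = f(2.020000, 1.377351) = 0.642905
  w ← 0.399184 + (0.51/6)·(k1 + 2k2 + 2k3 + k4) = 1.241910
w(2.02) ≈ 1.2419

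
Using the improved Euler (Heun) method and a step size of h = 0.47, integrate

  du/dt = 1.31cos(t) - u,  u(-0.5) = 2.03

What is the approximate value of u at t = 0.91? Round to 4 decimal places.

Heun: k1 = f(t_n, u_n); k2 = f(t_n + h, u_n + h·k1); u_{n+1} = u_n + (h/2)·(k1 + k2).
t=-0.500000, u=2.030000:
  k1 = f(-0.500000, 2.030000) = -0.880367
  k2 = f(-0.030000, 1.616228) = -0.306817
  u ← 2.030000 + (0.47/2)·(-0.880367 + (-0.306817)) = 1.751012
t=-0.030000, u=1.751012:
  k1 = f(-0.030000, 1.751012) = -0.441601
  k2 = f(0.440000, 1.543459) = -0.358235
  u ← 1.751012 + (0.47/2)·(-0.441601 + (-0.358235)) = 1.563050
t=0.440000, u=1.563050:
  k1 = f(0.440000, 1.563050) = -0.377826
  k2 = f(0.910000, 1.385472) = -0.581465
  u ← 1.563050 + (0.47/2)·(-0.377826 + (-0.581465)) = 1.337617
u(0.91) ≈ 1.3376

1.3376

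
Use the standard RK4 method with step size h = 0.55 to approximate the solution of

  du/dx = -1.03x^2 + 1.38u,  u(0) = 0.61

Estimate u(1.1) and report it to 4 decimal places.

RK4: k1 = f(x_n, u_n); k2 = f(x_n + h/2, u_n + (h/2)·k1); k3 = f(x_n + h/2, u_n + (h/2)·k2); k4 = f(x_n + h, u_n + h·k3); u_{n+1} = u_n + (h/6)·(k1 + 2k2 + 2k3 + k4).
x=0.000000, u=0.610000:
  k1 = f(0.000000, 0.610000) = 0.841800
  k2 = f(0.275000, 0.841495) = 1.083369
  k3 = f(0.275000, 0.907927) = 1.175045
  k4 = f(0.550000, 1.256275) = 1.422084
  u ← 0.610000 + (0.55/6)·(k1 + 2k2 + 2k3 + k4) = 1.231565
x=0.550000, u=1.231565:
  k1 = f(0.550000, 1.231565) = 1.387985
  k2 = f(0.825000, 1.613261) = 1.525257
  k3 = f(0.825000, 1.651011) = 1.577351
  k4 = f(1.100000, 2.099109) = 1.650470
  u ← 1.231565 + (0.55/6)·(k1 + 2k2 + 2k3 + k4) = 2.078902
u(1.1) ≈ 2.0789

2.0789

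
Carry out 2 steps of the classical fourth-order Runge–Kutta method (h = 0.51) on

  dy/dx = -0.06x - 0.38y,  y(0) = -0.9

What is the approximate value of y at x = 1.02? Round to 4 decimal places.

-0.6384

RK4: k1 = f(x_n, y_n); k2 = f(x_n + h/2, y_n + (h/2)·k1); k3 = f(x_n + h/2, y_n + (h/2)·k2); k4 = f(x_n + h, y_n + h·k3); y_{n+1} = y_n + (h/6)·(k1 + 2k2 + 2k3 + k4).
x=0.000000, y=-0.900000:
  k1 = f(0.000000, -0.900000) = 0.342000
  k2 = f(0.255000, -0.812790) = 0.293560
  k3 = f(0.255000, -0.825142) = 0.298254
  k4 = f(0.510000, -0.747890) = 0.253598
  y ← -0.900000 + (0.51/6)·(k1 + 2k2 + 2k3 + k4) = -0.748766
x=0.510000, y=-0.748766:
  k1 = f(0.510000, -0.748766) = 0.253931
  k2 = f(0.765000, -0.684013) = 0.214025
  k3 = f(0.765000, -0.694189) = 0.217892
  k4 = f(1.020000, -0.637641) = 0.181104
  y ← -0.748766 + (0.51/6)·(k1 + 2k2 + 2k3 + k4) = -0.638362
y(1.02) ≈ -0.6384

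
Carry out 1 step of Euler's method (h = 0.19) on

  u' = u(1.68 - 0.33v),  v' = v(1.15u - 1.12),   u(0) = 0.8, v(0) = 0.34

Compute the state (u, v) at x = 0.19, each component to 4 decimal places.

Euler on (u,v): u_{n+1} = u_n + h·u', v_{n+1} = v_n + h·v'.
0.000000: (0.800000, 0.340000); f=(1.254240, -0.068000) → (1.038306, 0.327080)
(u(0.19), v(0.19)) ≈ (1.0383, 0.3271)

1.0383, 0.3271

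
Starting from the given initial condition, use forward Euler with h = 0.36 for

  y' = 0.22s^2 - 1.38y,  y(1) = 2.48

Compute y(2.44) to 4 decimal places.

0.6667

Euler: y_{n+1} = y_n + h·f(s_n, y_n).
s=1.000000, y=2.480000: f=-3.202400 → y ← 2.480000 + 0.36·(-3.202400) = 1.327136
s=1.360000, y=1.327136: f=-1.424536 → y ← 1.327136 + 0.36·(-1.424536) = 0.814303
s=1.720000, y=0.814303: f=-0.472890 → y ← 0.814303 + 0.36·(-0.472890) = 0.644063
s=2.080000, y=0.644063: f=0.063002 → y ← 0.644063 + 0.36·0.063002 = 0.666743
y(2.44) ≈ 0.6667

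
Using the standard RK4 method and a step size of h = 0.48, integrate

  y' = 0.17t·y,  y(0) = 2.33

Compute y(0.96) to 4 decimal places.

2.5199

RK4: k1 = f(t_n, y_n); k2 = f(t_n + h/2, y_n + (h/2)·k1); k3 = f(t_n + h/2, y_n + (h/2)·k2); k4 = f(t_n + h, y_n + h·k3); y_{n+1} = y_n + (h/6)·(k1 + 2k2 + 2k3 + k4).
t=0.000000, y=2.330000:
  k1 = f(0.000000, 2.330000) = 0.000000
  k2 = f(0.240000, 2.330000) = 0.095064
  k3 = f(0.240000, 2.352815) = 0.095995
  k4 = f(0.480000, 2.376078) = 0.193888
  y ← 2.330000 + (0.48/6)·(k1 + 2k2 + 2k3 + k4) = 2.376080
t=0.480000, y=2.376080:
  k1 = f(0.480000, 2.376080) = 0.193888
  k2 = f(0.720000, 2.422614) = 0.296528
  k3 = f(0.720000, 2.447247) = 0.299543
  k4 = f(0.960000, 2.519861) = 0.411241
  y ← 2.376080 + (0.48/6)·(k1 + 2k2 + 2k3 + k4) = 2.519862
y(0.96) ≈ 2.5199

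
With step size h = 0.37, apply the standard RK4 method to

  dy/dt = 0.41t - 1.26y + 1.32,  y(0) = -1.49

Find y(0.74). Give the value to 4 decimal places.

RK4: k1 = f(t_n, y_n); k2 = f(t_n + h/2, y_n + (h/2)·k1); k3 = f(t_n + h/2, y_n + (h/2)·k2); k4 = f(t_n + h, y_n + h·k3); y_{n+1} = y_n + (h/6)·(k1 + 2k2 + 2k3 + k4).
t=0.000000, y=-1.490000:
  k1 = f(0.000000, -1.490000) = 3.197400
  k2 = f(0.185000, -0.898481) = 2.527936
  k3 = f(0.185000, -1.022332) = 2.683988
  k4 = f(0.370000, -0.496924) = 2.097825
  y ← -1.490000 + (0.37/6)·(k1 + 2k2 + 2k3 + k4) = -0.520657
t=0.370000, y=-0.520657:
  k1 = f(0.370000, -0.520657) = 2.127728
  k2 = f(0.555000, -0.127027) = 1.707605
  k3 = f(0.555000, -0.204750) = 1.805535
  k4 = f(0.740000, 0.147391) = 1.437687
  y ← -0.520657 + (0.37/6)·(k1 + 2k2 + 2k3 + k4) = 0.132497
y(0.74) ≈ 0.1325

0.1325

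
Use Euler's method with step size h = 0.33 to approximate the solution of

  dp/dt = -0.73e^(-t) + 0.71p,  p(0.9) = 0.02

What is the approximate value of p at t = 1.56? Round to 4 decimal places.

-0.1608

Euler: p_{n+1} = p_n + h·f(t_n, p_n).
t=0.900000, p=0.020000: f=-0.282596 → p ← 0.020000 + 0.33·(-0.282596) = -0.073257
t=1.230000, p=-0.073257: f=-0.265386 → p ← -0.073257 + 0.33·(-0.265386) = -0.160834
p(1.56) ≈ -0.1608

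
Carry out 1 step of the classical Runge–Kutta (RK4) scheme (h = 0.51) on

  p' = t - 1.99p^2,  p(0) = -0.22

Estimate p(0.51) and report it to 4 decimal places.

-0.1326

RK4: k1 = f(t_n, p_n); k2 = f(t_n + h/2, p_n + (h/2)·k1); k3 = f(t_n + h/2, p_n + (h/2)·k2); k4 = f(t_n + h, p_n + h·k3); p_{n+1} = p_n + (h/6)·(k1 + 2k2 + 2k3 + k4).
t=0.000000, p=-0.220000:
  k1 = f(0.000000, -0.220000) = -0.096316
  k2 = f(0.255000, -0.244561) = 0.135978
  k3 = f(0.255000, -0.185326) = 0.186652
  k4 = f(0.510000, -0.124807) = 0.479002
  p ← -0.220000 + (0.51/6)·(k1 + 2k2 + 2k3 + k4) = -0.132624
p(0.51) ≈ -0.1326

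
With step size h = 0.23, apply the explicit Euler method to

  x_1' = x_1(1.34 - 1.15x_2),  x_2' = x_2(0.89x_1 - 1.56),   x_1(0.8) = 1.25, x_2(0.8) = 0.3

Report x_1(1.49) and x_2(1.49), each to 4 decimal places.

Euler on (x_1,x_2): x_1_{n+1} = x_1_n + h·x_1', x_2_{n+1} = x_2_n + h·x_2'.
0.800000: (1.250000, 0.300000); f=(1.243750, -0.134250) → (1.536063, 0.269122)
1.030000: (1.536063, 0.269122); f=(1.582926, -0.051915) → (1.900136, 0.257182)
1.260000: (1.900136, 0.257182); f=(1.984199, 0.033722) → (2.356501, 0.264938)
(x_1(1.49), x_2(1.49)) ≈ (2.3565, 0.2649)

2.3565, 0.2649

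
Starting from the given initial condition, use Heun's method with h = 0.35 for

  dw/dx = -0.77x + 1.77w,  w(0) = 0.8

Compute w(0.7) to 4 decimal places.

2.3688

Heun: k1 = f(x_n, w_n); k2 = f(x_n + h, w_n + h·k1); w_{n+1} = w_n + (h/2)·(k1 + k2).
x=0.000000, w=0.800000:
  k1 = f(0.000000, 0.800000) = 1.416000
  k2 = f(0.350000, 1.295600) = 2.023712
  w ← 0.800000 + (0.35/2)·(1.416000 + 2.023712) = 1.401950
x=0.350000, w=1.401950:
  k1 = f(0.350000, 1.401950) = 2.211951
  k2 = f(0.700000, 2.176132) = 3.312754
  w ← 1.401950 + (0.35/2)·(2.211951 + 3.312754) = 2.368773
w(0.7) ≈ 2.3688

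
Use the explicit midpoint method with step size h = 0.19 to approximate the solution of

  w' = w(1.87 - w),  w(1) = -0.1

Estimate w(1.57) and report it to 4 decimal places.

Midpoint: k1 = f(s_n, w_n); k2 = f(s_n + h/2, w_n + (h/2)·k1); w_{n+1} = w_n + h·k2.
s=1.000000, w=-0.100000:
  k1 = f(1.000000, -0.100000) = -0.197000
  k2 = f(1.095000, -0.118715) = -0.236090
  w ← -0.100000 + 0.19·(-0.236090) = -0.144857
s=1.190000, w=-0.144857:
  k1 = f(1.190000, -0.144857) = -0.291866
  k2 = f(1.285000, -0.172584) = -0.352518
  w ← -0.144857 + 0.19·(-0.352518) = -0.211836
s=1.380000, w=-0.211836:
  k1 = f(1.380000, -0.211836) = -0.441007
  k2 = f(1.475000, -0.253731) = -0.538857
  w ← -0.211836 + 0.19·(-0.538857) = -0.314219
w(1.57) ≈ -0.3142

-0.3142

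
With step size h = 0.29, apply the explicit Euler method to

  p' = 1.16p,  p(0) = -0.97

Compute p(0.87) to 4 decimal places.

Euler: p_{n+1} = p_n + h·f(t_n, p_n).
t=0.000000, p=-0.970000: f=-1.125200 → p ← -0.970000 + 0.29·(-1.125200) = -1.296308
t=0.290000, p=-1.296308: f=-1.503717 → p ← -1.296308 + 0.29·(-1.503717) = -1.732386
t=0.580000, p=-1.732386: f=-2.009568 → p ← -1.732386 + 0.29·(-2.009568) = -2.315161
p(0.87) ≈ -2.3152

-2.3152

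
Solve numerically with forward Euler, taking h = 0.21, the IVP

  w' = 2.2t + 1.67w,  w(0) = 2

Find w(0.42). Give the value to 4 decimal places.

Euler: w_{n+1} = w_n + h·f(t_n, w_n).
t=0.000000, w=2.000000: f=3.340000 → w ← 2.000000 + 0.21·3.340000 = 2.701400
t=0.210000, w=2.701400: f=4.973338 → w ← 2.701400 + 0.21·4.973338 = 3.745801
w(0.42) ≈ 3.7458

3.7458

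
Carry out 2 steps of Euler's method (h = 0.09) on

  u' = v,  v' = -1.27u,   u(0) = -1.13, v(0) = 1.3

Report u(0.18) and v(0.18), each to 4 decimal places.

Euler on (u,v): u_{n+1} = u_n + h·u', v_{n+1} = v_n + h·v'.
0.000000: (-1.130000, 1.300000); f=(1.300000, 1.435100) → (-1.013000, 1.429159)
0.090000: (-1.013000, 1.429159); f=(1.429159, 1.286510) → (-0.884376, 1.544945)
(u(0.18), v(0.18)) ≈ (-0.8844, 1.5449)

-0.8844, 1.5449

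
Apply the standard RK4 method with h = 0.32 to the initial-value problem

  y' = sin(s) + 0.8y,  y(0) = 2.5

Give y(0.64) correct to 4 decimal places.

4.4085

RK4: k1 = f(s_n, y_n); k2 = f(s_n + h/2, y_n + (h/2)·k1); k3 = f(s_n + h/2, y_n + (h/2)·k2); k4 = f(s_n + h, y_n + h·k3); y_{n+1} = y_n + (h/6)·(k1 + 2k2 + 2k3 + k4).
s=0.000000, y=2.500000:
  k1 = f(0.000000, 2.500000) = 2.000000
  k2 = f(0.160000, 2.820000) = 2.415318
  k3 = f(0.160000, 2.886451) = 2.468479
  k4 = f(0.320000, 3.289913) = 2.946497
  y ← 2.500000 + (0.32/6)·(k1 + 2k2 + 2k3 + k4) = 3.284752
s=0.320000, y=3.284752:
  k1 = f(0.320000, 3.284752) = 2.942368
  k2 = f(0.480000, 3.755530) = 3.466203
  k3 = f(0.480000, 3.839344) = 3.533254
  k4 = f(0.640000, 4.415393) = 4.129510
  y ← 3.284752 + (0.32/6)·(k1 + 2k2 + 2k3 + k4) = 4.408527
y(0.64) ≈ 4.4085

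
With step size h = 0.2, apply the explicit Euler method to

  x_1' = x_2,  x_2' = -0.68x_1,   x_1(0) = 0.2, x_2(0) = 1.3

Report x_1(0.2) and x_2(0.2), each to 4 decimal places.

0.4600, 1.2728

Euler on (x_1,x_2): x_1_{n+1} = x_1_n + h·x_1', x_2_{n+1} = x_2_n + h·x_2'.
0.000000: (0.200000, 1.300000); f=(1.300000, -0.136000) → (0.460000, 1.272800)
(x_1(0.2), x_2(0.2)) ≈ (0.4600, 1.2728)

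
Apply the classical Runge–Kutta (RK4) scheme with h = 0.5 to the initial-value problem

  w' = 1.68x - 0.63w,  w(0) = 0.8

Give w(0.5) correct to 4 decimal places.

RK4: k1 = f(x_n, w_n); k2 = f(x_n + h/2, w_n + (h/2)·k1); k3 = f(x_n + h/2, w_n + (h/2)·k2); k4 = f(x_n + h, w_n + h·k3); w_{n+1} = w_n + (h/6)·(k1 + 2k2 + 2k3 + k4).
x=0.000000, w=0.800000:
  k1 = f(0.000000, 0.800000) = -0.504000
  k2 = f(0.250000, 0.674000) = -0.004620
  k3 = f(0.250000, 0.798845) = -0.083272
  k4 = f(0.500000, 0.758364) = 0.362231
  w ← 0.800000 + (0.5/6)·(k1 + 2k2 + 2k3 + k4) = 0.773537
w(0.5) ≈ 0.7735

0.7735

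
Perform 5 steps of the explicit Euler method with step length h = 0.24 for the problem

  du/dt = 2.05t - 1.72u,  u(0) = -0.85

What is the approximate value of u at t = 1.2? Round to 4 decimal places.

0.7263

Euler: u_{n+1} = u_n + h·f(t_n, u_n).
t=0.000000, u=-0.850000: f=1.462000 → u ← -0.850000 + 0.24·1.462000 = -0.499120
t=0.240000, u=-0.499120: f=1.350486 → u ← -0.499120 + 0.24·1.350486 = -0.175003
t=0.480000, u=-0.175003: f=1.285006 → u ← -0.175003 + 0.24·1.285006 = 0.133398
t=0.720000, u=0.133398: f=1.246555 → u ← 0.133398 + 0.24·1.246555 = 0.432571
t=0.960000, u=0.432571: f=1.223977 → u ← 0.432571 + 0.24·1.223977 = 0.726326
u(1.2) ≈ 0.7263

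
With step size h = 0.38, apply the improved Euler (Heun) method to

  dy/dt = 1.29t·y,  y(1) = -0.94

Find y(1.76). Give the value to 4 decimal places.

-3.3894

Heun: k1 = f(t_n, y_n); k2 = f(t_n + h, y_n + h·k1); y_{n+1} = y_n + (h/2)·(k1 + k2).
t=1.000000, y=-0.940000:
  k1 = f(1.000000, -0.940000) = -1.212600
  k2 = f(1.380000, -1.400788) = -2.493683
  y ← -0.940000 + (0.38/2)·(-1.212600 + (-2.493683)) = -1.644194
t=1.380000, y=-1.644194:
  k1 = f(1.380000, -1.644194) = -2.926994
  k2 = f(1.760000, -2.756451) = -6.258247
  y ← -1.644194 + (0.38/2)·(-2.926994 + (-6.258247)) = -3.389389
y(1.76) ≈ -3.3894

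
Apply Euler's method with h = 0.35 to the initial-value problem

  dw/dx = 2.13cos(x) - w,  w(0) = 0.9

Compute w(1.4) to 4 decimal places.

1.4028

Euler: w_{n+1} = w_n + h·f(x_n, w_n).
x=0.000000, w=0.900000: f=1.230000 → w ← 0.900000 + 0.35·1.230000 = 1.330500
x=0.350000, w=1.330500: f=0.670364 → w ← 1.330500 + 0.35·0.670364 = 1.565127
x=0.700000, w=1.565127: f=0.063987 → w ← 1.565127 + 0.35·0.063987 = 1.587523
x=1.050000, w=1.587523: f=-0.527696 → w ← 1.587523 + 0.35·(-0.527696) = 1.402829
w(1.4) ≈ 1.4028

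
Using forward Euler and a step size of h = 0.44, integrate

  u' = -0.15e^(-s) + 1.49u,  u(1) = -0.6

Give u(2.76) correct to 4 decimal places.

Euler: u_{n+1} = u_n + h·f(s_n, u_n).
s=1.000000, u=-0.600000: f=-0.949182 → u ← -0.600000 + 0.44·(-0.949182) = -1.017640
s=1.440000, u=-1.017640: f=-1.551823 → u ← -1.017640 + 0.44·(-1.551823) = -1.700442
s=1.880000, u=-1.700442: f=-2.556547 → u ← -1.700442 + 0.44·(-2.556547) = -2.825323
s=2.320000, u=-2.825323: f=-4.224472 → u ← -2.825323 + 0.44·(-4.224472) = -4.684091
u(2.76) ≈ -4.6841

-4.6841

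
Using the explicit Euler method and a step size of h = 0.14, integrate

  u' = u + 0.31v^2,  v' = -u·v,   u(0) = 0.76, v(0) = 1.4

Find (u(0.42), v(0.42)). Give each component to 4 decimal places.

1.3650, 0.9094

Euler on (u,v): u_{n+1} = u_n + h·u', v_{n+1} = v_n + h·v'.
0.000000: (0.760000, 1.400000); f=(1.367600, -1.064000) → (0.951464, 1.251040)
0.140000: (0.951464, 1.251040); f=(1.436645, -1.190320) → (1.152594, 1.084395)
0.280000: (1.152594, 1.084395); f=(1.517127, -1.249868) → (1.364992, 0.909414)
(u(0.42), v(0.42)) ≈ (1.3650, 0.9094)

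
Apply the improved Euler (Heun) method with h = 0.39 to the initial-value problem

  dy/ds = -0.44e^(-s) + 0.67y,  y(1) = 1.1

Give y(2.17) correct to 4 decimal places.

Heun: k1 = f(s_n, y_n); k2 = f(s_n + h, y_n + h·k1); y_{n+1} = y_n + (h/2)·(k1 + k2).
s=1.000000, y=1.100000:
  k1 = f(1.000000, 1.100000) = 0.575133
  k2 = f(1.390000, 1.324302) = 0.777689
  y ← 1.100000 + (0.39/2)·(0.575133 + 0.777689) = 1.363800
s=1.390000, y=1.363800:
  k1 = f(1.390000, 1.363800) = 0.804153
  k2 = f(1.780000, 1.677420) = 1.049671
  y ← 1.363800 + (0.39/2)·(0.804153 + 1.049671) = 1.725296
s=1.780000, y=1.725296:
  k1 = f(1.780000, 1.725296) = 1.081748
  k2 = f(2.170000, 2.147177) = 1.388371
  y ← 1.725296 + (0.39/2)·(1.081748 + 1.388371) = 2.206969
y(2.17) ≈ 2.2070

2.2070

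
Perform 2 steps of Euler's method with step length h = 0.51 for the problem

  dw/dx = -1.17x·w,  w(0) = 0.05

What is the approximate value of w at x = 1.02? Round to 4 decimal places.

Euler: w_{n+1} = w_n + h·f(x_n, w_n).
x=0.000000, w=0.050000: f=0.000000 → w ← 0.050000 + 0.51·0.000000 = 0.050000
x=0.510000, w=0.050000: f=-0.029835 → w ← 0.050000 + 0.51·(-0.029835) = 0.034784
w(1.02) ≈ 0.0348

0.0348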